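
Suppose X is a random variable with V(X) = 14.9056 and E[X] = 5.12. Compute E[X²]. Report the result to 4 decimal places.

41.1200

E[X²] = V(X) + (E[X])² = 14.9056 + (5.12)² = 41.12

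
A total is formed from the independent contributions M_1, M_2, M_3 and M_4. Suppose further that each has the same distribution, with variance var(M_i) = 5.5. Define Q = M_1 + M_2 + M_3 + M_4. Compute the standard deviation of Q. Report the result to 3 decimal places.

4.690

By independence, var(Q) = (1)²var(M_1) + (1)²var(M_2) + (1)²var(M_3) + (1)²var(M_4)
= (1)²·5.5 + (1)²·5.5 + (1)²·5.5 + (1)²·5.5 = 22
SD(Q) = √22 ≈ 4.690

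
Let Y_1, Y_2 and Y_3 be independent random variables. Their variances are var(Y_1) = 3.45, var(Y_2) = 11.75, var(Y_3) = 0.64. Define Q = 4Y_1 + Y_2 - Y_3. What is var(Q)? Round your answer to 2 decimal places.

67.59

By independence, var(Q) = (4)²var(Y_1) + (1)²var(Y_2) + (-1)²var(Y_3)
= (4)²·3.45 + (1)²·11.75 + (-1)²·0.64 = 67.59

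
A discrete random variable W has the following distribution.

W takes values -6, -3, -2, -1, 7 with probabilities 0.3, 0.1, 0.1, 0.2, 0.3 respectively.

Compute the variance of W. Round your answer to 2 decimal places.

E[W] = (-6)(0.3) + (-3)(0.1) + (-2)(0.1) + (-1)(0.2) + (7)(0.3) = -0.4
E[W²] = (-6)²(0.3) + (-3)²(0.1) + (-2)²(0.1) + (-1)²(0.2) + (7)²(0.3) = 27
Var(W) = E[W²] − (E[W])² = 27 − (-0.4)² = 26.84

26.84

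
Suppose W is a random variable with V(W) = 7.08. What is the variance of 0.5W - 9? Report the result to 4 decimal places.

V(0.5W - 9) = (0.5)²·V(W) = 0.25·7.08 = 1.77

1.7700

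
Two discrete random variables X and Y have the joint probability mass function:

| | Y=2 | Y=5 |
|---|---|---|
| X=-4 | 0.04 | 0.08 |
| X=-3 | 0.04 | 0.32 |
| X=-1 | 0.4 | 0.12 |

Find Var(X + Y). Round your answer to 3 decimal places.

E[X] = -2.08,  E[Y] = 3.56,  E[XY] = -8.36
Var(X) = 5.68 − (-2.08)² = 1.3536;  Var(Y) = 14.92 − (3.56)² = 2.2464
Cov(X,Y) = -8.36 − (-2.08)(3.56) = -0.9552
Var(X + Y) = (1)²·1.3536 + (1)²·2.2464 + 2·(1)·(1)·-0.9552 = 1.6896

1.690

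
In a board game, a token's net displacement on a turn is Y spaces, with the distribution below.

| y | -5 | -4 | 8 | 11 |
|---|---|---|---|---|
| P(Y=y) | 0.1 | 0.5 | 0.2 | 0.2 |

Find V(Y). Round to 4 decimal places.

45.8100

E[Y] = (-5)(0.1) + (-4)(0.5) + (8)(0.2) + (11)(0.2) = 1.3
E[Y²] = (-5)²(0.1) + (-4)²(0.5) + (8)²(0.2) + (11)²(0.2) = 47.5
V(Y) = E[Y²] − (E[Y])² = 47.5 − (1.3)² = 45.81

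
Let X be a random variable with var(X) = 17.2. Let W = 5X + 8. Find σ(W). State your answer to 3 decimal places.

20.736

var(5X + 8) = (5)²·17.2 = 430
σ(W) = √430 ≈ 20.736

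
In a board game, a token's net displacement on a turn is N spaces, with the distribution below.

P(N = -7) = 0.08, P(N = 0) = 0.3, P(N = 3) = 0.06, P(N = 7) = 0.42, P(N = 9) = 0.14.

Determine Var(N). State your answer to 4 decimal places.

E[N] = (-7)(0.08) + (0)(0.3) + (3)(0.06) + (7)(0.42) + (9)(0.14) = 3.82
E[N²] = (-7)²(0.08) + (0)²(0.3) + (3)²(0.06) + (7)²(0.42) + (9)²(0.14) = 36.38
Var(N) = E[N²] − (E[N])² = 36.38 − (3.82)² = 21.7876

21.7876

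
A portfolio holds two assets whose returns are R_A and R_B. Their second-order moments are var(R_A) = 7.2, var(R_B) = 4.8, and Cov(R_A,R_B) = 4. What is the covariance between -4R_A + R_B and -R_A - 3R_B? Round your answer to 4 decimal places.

Cov(-4R_A + R_B, -R_A - 3R_B) = (-4)(-1)var(R_A) + (1)(-3)var(R_B) + [(-4)(-3) + (1)(-1)]Cov(R_A,R_B)
= 4·7.2 + -3·4.8 + 11·4 = 58.4

58.4000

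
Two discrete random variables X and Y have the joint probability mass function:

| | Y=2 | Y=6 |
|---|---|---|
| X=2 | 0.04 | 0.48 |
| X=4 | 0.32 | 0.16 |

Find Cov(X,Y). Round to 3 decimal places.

-1.178

E[X] = 2.96,  E[Y] = 4.56
E[XY] = 12.32
Cov(X,Y) = E[XY] − E[X]E[Y] = 12.32 − (2.96)(4.56) = -1.1776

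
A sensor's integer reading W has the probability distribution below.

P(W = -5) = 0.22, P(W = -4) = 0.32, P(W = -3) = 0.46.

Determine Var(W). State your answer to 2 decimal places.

0.62

E[W] = (-5)(0.22) + (-4)(0.32) + (-3)(0.46) = -3.76
E[W²] = (-5)²(0.22) + (-4)²(0.32) + (-3)²(0.46) = 14.76
Var(W) = E[W²] − (E[W])² = 14.76 − (-3.76)² = 0.6224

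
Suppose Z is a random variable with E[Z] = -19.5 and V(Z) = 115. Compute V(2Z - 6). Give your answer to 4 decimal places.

460.0000

V(2Z - 6) = (2)²·V(Z) = 4·115 = 460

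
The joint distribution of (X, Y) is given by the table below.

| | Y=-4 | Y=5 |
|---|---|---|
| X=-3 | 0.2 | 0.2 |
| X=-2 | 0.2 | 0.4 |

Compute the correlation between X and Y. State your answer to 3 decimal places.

E[X] = -2.4,  E[Y] = 1.4
E[XY] = -3
Cov(X,Y) = E[XY] − E[X]E[Y] = -3 − (-2.4)(1.4) = 0.36
var(X) = 0.24,  var(Y) = 19.44
ρ = 0.36 / √(0.24·19.44) ≈ 0.167

0.167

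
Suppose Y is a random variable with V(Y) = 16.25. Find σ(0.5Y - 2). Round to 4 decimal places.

2.0156

V(0.5Y - 2) = (0.5)²·16.25 = 4.0625
σ(0.5Y - 2) = √4.0625 ≈ 2.0156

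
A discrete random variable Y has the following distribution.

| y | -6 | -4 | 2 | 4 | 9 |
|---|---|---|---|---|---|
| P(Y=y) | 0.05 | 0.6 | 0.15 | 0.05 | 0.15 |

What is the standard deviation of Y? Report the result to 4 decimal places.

4.9221

E[Y] = (-6)(0.05) + (-4)(0.6) + (2)(0.15) + (4)(0.05) + (9)(0.15) = -0.85
E[Y²] = (-6)²(0.05) + (-4)²(0.6) + (2)²(0.15) + (4)²(0.05) + (9)²(0.15) = 24.95
Var(Y) = E[Y²] − (E[Y])² = 24.95 − (-0.85)² = 24.2275
sd(Y) = √24.2275 ≈ 4.9221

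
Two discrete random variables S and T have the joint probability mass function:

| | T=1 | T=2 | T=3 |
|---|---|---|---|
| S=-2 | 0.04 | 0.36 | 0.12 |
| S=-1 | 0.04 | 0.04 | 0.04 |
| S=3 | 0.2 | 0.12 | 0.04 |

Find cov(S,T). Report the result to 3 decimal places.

-0.646

E[S] = -0.08,  E[T] = 1.92
E[ST] = -0.8
cov(S,T) = E[ST] − E[S]E[T] = -0.8 − (-0.08)(1.92) = -0.6464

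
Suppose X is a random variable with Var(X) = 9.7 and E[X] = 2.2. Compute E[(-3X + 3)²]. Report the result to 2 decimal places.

100.26

E[-3X + 3] = -3·2.2 + 3 = -3.6
Var(-3X + 3) = (-3)²·9.7 = 87.3
E[(-3X + 3)²] = Var((-3X + 3)) + (E[(-3X + 3)])² = 87.3 + (-3.6)² = 100.26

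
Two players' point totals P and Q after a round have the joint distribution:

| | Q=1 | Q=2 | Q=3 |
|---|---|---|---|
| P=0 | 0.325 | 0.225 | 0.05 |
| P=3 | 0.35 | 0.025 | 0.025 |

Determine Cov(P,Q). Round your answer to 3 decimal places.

E[P] = 1.2,  E[Q] = 1.4
E[PQ] = 1.425
Cov(P,Q) = E[PQ] − E[P]E[Q] = 1.425 − (1.2)(1.4) = -0.255

-0.255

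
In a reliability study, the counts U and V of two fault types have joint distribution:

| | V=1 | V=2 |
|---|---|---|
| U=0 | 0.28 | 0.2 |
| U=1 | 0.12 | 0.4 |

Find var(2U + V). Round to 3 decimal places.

1.590

E[U] = 0.52,  E[V] = 1.6,  E[UV] = 0.92
var(U) = 0.52 − (0.52)² = 0.2496;  var(V) = 2.8 − (1.6)² = 0.24
Cov(U,V) = 0.92 − (0.52)(1.6) = 0.088
var(2U + V) = (2)²·0.2496 + (1)²·0.24 + 2·(2)·(1)·0.088 = 1.5904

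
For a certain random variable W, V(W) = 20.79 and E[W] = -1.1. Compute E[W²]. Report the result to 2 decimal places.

22.00

E[W²] = V(W) + (E[W])² = 20.79 + (-1.1)² = 22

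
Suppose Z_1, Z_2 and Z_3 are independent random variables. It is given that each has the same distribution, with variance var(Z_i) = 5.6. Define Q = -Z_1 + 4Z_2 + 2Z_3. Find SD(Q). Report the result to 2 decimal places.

10.84

By independence, var(Q) = (-1)²var(Z_1) + (4)²var(Z_2) + (2)²var(Z_3)
= (-1)²·5.6 + (4)²·5.6 + (2)²·5.6 = 117.6
SD(Q) = √117.6 ≈ 10.84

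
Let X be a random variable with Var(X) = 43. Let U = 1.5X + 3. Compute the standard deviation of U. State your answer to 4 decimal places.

9.8362

Var(1.5X + 3) = (1.5)²·43 = 96.75
SD(U) = √96.75 ≈ 9.8362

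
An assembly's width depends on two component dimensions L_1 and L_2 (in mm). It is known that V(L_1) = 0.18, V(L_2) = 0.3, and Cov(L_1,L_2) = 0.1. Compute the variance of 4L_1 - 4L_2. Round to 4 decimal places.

V(4L_1 - 4L_2) = (4)²·V(L_1) + (-4)²·V(L_2) + 2·(4)·(-4)·Cov(L_1,L_2)
= 16·0.18 + 16·0.3 + -32·0.1 = 4.48

4.4800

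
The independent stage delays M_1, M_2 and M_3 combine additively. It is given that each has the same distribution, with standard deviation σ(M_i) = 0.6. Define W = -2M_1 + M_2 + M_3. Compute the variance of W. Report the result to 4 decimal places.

V(M_i) = (0.6)² = 0.36
By independence, V(W) = (-2)²V(M_1) + (1)²V(M_2) + (1)²V(M_3)
= (-2)²·0.36 + (1)²·0.36 + (1)²·0.36 = 2.16

2.1600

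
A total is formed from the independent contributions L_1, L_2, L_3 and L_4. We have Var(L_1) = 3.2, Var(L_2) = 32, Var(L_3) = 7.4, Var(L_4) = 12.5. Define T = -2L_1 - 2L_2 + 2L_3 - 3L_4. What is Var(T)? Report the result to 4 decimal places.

By independence, Var(T) = (-2)²Var(L_1) + (-2)²Var(L_2) + (2)²Var(L_3) + (-3)²Var(L_4)
= (-2)²·3.2 + (-2)²·32 + (2)²·7.4 + (-3)²·12.5 = 282.9

282.9000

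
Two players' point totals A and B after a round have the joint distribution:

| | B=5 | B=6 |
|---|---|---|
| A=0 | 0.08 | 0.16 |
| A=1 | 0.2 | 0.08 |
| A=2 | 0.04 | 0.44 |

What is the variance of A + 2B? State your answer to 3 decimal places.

E[A] = 1.24,  E[B] = 5.68,  E[AB] = 7.16
V(A) = 2.2 − (1.24)² = 0.6624;  V(B) = 32.48 − (5.68)² = 0.2176
Cov(A,B) = 7.16 − (1.24)(5.68) = 0.1168
V(A + 2B) = (1)²·0.6624 + (2)²·0.2176 + 2·(1)·(2)·0.1168 = 2

2.000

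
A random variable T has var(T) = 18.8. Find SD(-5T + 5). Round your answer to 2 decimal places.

var(-5T + 5) = (-5)²·18.8 = 470
SD(-5T + 5) = √470 ≈ 21.68

21.68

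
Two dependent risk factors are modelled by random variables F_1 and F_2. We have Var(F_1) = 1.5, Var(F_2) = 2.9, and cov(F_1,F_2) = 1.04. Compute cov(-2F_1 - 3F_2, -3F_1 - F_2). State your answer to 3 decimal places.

cov(-2F_1 - 3F_2, -3F_1 - F_2) = (-2)(-3)Var(F_1) + (-3)(-1)Var(F_2) + [(-2)(-1) + (-3)(-3)]cov(F_1,F_2)
= 6·1.5 + 3·2.9 + 11·1.04 = 29.14

29.140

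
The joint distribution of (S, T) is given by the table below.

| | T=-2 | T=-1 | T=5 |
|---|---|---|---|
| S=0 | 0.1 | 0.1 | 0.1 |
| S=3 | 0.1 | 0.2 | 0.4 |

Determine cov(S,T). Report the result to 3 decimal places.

1.020

E[S] = 2.1,  E[T] = 1.8
E[ST] = 4.8
cov(S,T) = E[ST] − E[S]E[T] = 4.8 − (2.1)(1.8) = 1.02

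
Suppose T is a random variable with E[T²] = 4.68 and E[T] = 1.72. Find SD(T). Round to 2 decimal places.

var(T) = 4.68 − (1.72)² = 1.7216
SD(T) = √1.7216 ≈ 1.31

1.31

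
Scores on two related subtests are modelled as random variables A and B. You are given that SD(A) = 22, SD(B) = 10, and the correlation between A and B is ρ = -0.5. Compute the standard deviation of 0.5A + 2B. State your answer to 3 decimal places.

17.349

V(A) = (22)² = 484;  V(B) = (10)² = 100
Cov(A,B) = ρ·SD(A)·SD(B) = -0.5·22·10 = -110
V(0.5A + 2B) = (0.5)²·V(A) + (2)²·V(B) + 2·(0.5)·(2)·Cov(A,B)
= 0.25·484 + 4·100 + 2·-110 = 301
SD(0.5A + 2B) = √301 ≈ 17.349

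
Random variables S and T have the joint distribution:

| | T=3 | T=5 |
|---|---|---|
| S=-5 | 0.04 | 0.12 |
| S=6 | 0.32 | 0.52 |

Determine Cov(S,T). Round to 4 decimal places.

E[S] = 4.24,  E[T] = 4.28
E[ST] = 17.76
Cov(S,T) = E[ST] − E[S]E[T] = 17.76 − (4.24)(4.28) = -0.3872

-0.3872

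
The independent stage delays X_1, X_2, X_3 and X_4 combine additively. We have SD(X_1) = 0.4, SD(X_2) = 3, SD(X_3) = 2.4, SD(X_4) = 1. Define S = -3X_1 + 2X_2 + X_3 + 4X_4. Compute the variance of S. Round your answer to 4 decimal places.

var(X_1) = 0.16, var(X_2) = 9, var(X_3) = 5.76, var(X_4) = 1
By independence, var(S) = (-3)²var(X_1) + (2)²var(X_2) + (1)²var(X_3) + (4)²var(X_4)
= (-3)²·0.16 + (2)²·9 + (1)²·5.76 + (4)²·1 = 59.2

59.2000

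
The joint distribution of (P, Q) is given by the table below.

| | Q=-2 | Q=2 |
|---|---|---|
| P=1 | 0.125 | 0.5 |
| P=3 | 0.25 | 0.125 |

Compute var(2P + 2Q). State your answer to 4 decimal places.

E[P] = 1.75,  E[Q] = 0.5,  E[PQ] = 0
var(P) = 4 − (1.75)² = 0.9375;  var(Q) = 4 − (0.5)² = 3.75
Cov(P,Q) = 0 − (1.75)(0.5) = -0.875
var(2P + 2Q) = (2)²·0.9375 + (2)²·3.75 + 2·(2)·(2)·-0.875 = 11.75

11.7500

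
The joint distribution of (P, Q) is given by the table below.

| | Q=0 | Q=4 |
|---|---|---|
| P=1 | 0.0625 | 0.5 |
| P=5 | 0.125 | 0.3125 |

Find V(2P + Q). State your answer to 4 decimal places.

E[P] = 2.75,  E[Q] = 3.25,  E[PQ] = 8.25
V(P) = 11.5 − (2.75)² = 3.9375;  V(Q) = 13 − (3.25)² = 2.4375
Cov(P,Q) = 8.25 − (2.75)(3.25) = -0.6875
V(2P + Q) = (2)²·3.9375 + (1)²·2.4375 + 2·(2)·(1)·-0.6875 = 15.4375

15.4375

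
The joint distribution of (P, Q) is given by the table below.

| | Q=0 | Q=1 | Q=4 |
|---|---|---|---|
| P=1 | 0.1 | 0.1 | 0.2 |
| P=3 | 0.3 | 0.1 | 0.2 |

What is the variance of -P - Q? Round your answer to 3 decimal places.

E[P] = 2.2,  E[Q] = 1.8,  E[PQ] = 3.6
V(P) = 5.8 − (2.2)² = 0.96;  V(Q) = 6.6 − (1.8)² = 3.36
Cov(P,Q) = 3.6 − (2.2)(1.8) = -0.36
V(-P - Q) = (-1)²·0.96 + (-1)²·3.36 + 2·(-1)·(-1)·-0.36 = 3.6

3.600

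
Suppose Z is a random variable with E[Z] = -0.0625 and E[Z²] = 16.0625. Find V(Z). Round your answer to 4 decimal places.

V(Z) = 16.0625 − (-0.0625)² = 16.05859375

16.0586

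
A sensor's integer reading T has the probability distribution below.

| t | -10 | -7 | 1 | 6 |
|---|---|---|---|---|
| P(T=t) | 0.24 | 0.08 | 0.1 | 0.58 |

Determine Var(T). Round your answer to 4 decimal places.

E[T] = (-10)(0.24) + (-7)(0.08) + (1)(0.1) + (6)(0.58) = 0.62
E[T²] = (-10)²(0.24) + (-7)²(0.08) + (1)²(0.1) + (6)²(0.58) = 48.9
Var(T) = E[T²] − (E[T])² = 48.9 − (0.62)² = 48.5156

48.5156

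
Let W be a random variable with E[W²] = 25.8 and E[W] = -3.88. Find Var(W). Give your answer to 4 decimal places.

10.7456

Var(W) = 25.8 − (-3.88)² = 10.7456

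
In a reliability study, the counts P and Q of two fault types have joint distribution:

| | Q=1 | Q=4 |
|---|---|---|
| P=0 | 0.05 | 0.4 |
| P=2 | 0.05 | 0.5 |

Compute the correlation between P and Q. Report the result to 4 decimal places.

0.0335

E[P] = 1.1,  E[Q] = 3.7
E[PQ] = 4.1
cov(P,Q) = E[PQ] − E[P]E[Q] = 4.1 − (1.1)(3.7) = 0.03
var(P) = 0.99,  var(Q) = 0.81
ρ = 0.03 / √(0.99·0.81) ≈ 0.0335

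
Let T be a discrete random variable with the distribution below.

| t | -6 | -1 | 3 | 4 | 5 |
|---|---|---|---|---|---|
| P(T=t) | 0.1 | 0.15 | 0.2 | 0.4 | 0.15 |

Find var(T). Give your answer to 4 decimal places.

10.8600

E[T] = (-6)(0.1) + (-1)(0.15) + (3)(0.2) + (4)(0.4) + (5)(0.15) = 2.2
E[T²] = (-6)²(0.1) + (-1)²(0.15) + (3)²(0.2) + (4)²(0.4) + (5)²(0.15) = 15.7
var(T) = E[T²] − (E[T])² = 15.7 − (2.2)² = 10.86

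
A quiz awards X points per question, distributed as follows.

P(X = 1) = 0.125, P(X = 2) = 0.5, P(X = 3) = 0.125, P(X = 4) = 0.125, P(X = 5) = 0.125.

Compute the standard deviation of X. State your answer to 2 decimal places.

E[X] = (1)(0.125) + (2)(0.5) + (3)(0.125) + (4)(0.125) + (5)(0.125) = 2.625
E[X²] = (1)²(0.125) + (2)²(0.5) + (3)²(0.125) + (4)²(0.125) + (5)²(0.125) = 8.375
V(X) = E[X²] − (E[X])² = 8.375 − (2.625)² = 1.484375
sd(X) = √1.484375 ≈ 1.22

1.22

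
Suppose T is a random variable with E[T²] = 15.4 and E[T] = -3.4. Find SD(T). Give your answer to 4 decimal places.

V(T) = 15.4 − (-3.4)² = 3.84
SD(T) = √3.84 ≈ 1.9596

1.9596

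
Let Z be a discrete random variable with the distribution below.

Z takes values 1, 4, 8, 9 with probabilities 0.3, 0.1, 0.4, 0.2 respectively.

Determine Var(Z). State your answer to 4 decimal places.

E[Z] = (1)(0.3) + (4)(0.1) + (8)(0.4) + (9)(0.2) = 5.7
E[Z²] = (1)²(0.3) + (4)²(0.1) + (8)²(0.4) + (9)²(0.2) = 43.7
Var(Z) = E[Z²] − (E[Z])² = 43.7 − (5.7)² = 11.21

11.2100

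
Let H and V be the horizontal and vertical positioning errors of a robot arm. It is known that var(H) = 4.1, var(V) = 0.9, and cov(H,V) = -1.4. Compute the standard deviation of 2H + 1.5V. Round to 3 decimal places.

var(2H + 1.5V) = (2)²·var(H) + (1.5)²·var(V) + 2·(2)·(1.5)·cov(H,V)
= 4·4.1 + 2.25·0.9 + 6·-1.4 = 10.025
sd(2H + 1.5V) = √10.025 ≈ 3.166

3.166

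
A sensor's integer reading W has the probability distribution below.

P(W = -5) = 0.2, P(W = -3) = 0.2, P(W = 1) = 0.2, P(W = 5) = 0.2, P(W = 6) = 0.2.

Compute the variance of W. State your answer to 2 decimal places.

E[W] = (-5)(0.2) + (-3)(0.2) + (1)(0.2) + (5)(0.2) + (6)(0.2) = 0.8
E[W²] = (-5)²(0.2) + (-3)²(0.2) + (1)²(0.2) + (5)²(0.2) + (6)²(0.2) = 19.2
Var(W) = E[W²] − (E[W])² = 19.2 − (0.8)² = 18.56

18.56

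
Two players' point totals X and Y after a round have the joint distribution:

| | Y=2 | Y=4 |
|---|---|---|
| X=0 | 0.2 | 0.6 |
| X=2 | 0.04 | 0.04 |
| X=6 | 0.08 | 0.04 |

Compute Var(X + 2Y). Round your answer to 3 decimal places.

E[X] = 0.88,  E[Y] = 3.36,  E[XY] = 2.4
Var(X) = 4.64 − (0.88)² = 3.8656;  Var(Y) = 12.16 − (3.36)² = 0.8704
cov(X,Y) = 2.4 − (0.88)(3.36) = -0.5568
Var(X + 2Y) = (1)²·3.8656 + (2)²·0.8704 + 2·(1)·(2)·-0.5568 = 5.12

5.120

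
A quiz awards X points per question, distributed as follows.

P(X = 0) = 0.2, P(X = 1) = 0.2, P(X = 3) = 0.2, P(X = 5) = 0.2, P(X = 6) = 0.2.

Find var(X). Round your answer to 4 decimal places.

E[X] = (0)(0.2) + (1)(0.2) + (3)(0.2) + (5)(0.2) + (6)(0.2) = 3
E[X²] = (0)²(0.2) + (1)²(0.2) + (3)²(0.2) + (5)²(0.2) + (6)²(0.2) = 14.2
var(X) = E[X²] − (E[X])² = 14.2 − (3)² = 5.2

5.2000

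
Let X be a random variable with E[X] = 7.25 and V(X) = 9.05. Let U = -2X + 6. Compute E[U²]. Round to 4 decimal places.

E[-2X + 6] = -2·7.25 + 6 = -8.5
V(-2X + 6) = (-2)²·9.05 = 36.2
E[U²] = V(U) + (E[U])² = 36.2 + (-8.5)² = 108.45

108.4500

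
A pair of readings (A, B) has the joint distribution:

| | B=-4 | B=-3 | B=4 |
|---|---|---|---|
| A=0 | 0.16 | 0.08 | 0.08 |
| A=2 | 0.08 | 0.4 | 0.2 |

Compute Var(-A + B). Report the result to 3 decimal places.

E[A] = 1.36,  E[B] = -1.28,  E[AB] = -1.44
Var(A) = 2.72 − (1.36)² = 0.8704;  Var(B) = 12.64 − (-1.28)² = 11.0016
cov(A,B) = -1.44 − (1.36)(-1.28) = 0.3008
Var(-A + B) = (-1)²·0.8704 + (1)²·11.0016 + 2·(-1)·(1)·0.3008 = 11.2704

11.270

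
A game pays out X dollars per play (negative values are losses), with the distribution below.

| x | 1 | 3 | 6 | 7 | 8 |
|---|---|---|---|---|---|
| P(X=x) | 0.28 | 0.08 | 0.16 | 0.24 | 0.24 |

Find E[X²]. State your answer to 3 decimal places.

E[X²] = (1)²(0.28) + (3)²(0.08) + (6)²(0.16) + (7)²(0.24) + (8)²(0.24) = 33.88

33.880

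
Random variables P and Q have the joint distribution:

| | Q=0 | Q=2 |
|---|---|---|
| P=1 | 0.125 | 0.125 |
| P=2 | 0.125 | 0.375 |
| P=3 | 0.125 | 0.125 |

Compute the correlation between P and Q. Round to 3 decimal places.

E[P] = 2,  E[Q] = 1.25
E[PQ] = 2.5
Cov(P,Q) = E[PQ] − E[P]E[Q] = 2.5 − (2)(1.25) = 0
var(P) = 0.5,  var(Q) = 0.9375
ρ = 0 / √(0.5·0.9375) ≈ 0.000

0.000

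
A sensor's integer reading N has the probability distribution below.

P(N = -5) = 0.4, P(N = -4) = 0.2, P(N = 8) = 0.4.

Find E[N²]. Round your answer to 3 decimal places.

E[N²] = (-5)²(0.4) + (-4)²(0.2) + (8)²(0.4) = 38.8

38.800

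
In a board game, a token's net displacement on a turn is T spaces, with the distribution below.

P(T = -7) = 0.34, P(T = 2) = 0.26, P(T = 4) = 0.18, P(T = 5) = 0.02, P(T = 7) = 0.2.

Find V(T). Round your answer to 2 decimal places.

30.75

E[T] = (-7)(0.34) + (2)(0.26) + (4)(0.18) + (5)(0.02) + (7)(0.2) = 0.36
E[T²] = (-7)²(0.34) + (2)²(0.26) + (4)²(0.18) + (5)²(0.02) + (7)²(0.2) = 30.88
V(T) = E[T²] − (E[T])² = 30.88 − (0.36)² = 30.7504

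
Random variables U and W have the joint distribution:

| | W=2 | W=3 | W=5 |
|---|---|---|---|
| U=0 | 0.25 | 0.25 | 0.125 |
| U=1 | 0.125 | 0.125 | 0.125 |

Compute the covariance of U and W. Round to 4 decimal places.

0.0781

E[U] = 0.375,  E[W] = 3.125
E[UW] = 1.25
Cov(U,W) = E[UW] − E[U]E[W] = 1.25 − (0.375)(3.125) = 0.078125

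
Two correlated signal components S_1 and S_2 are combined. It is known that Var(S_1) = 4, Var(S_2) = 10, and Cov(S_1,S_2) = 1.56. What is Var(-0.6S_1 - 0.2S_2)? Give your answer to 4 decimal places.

2.2144

Var(-0.6S_1 - 0.2S_2) = (-0.6)²·Var(S_1) + (-0.2)²·Var(S_2) + 2·(-0.6)·(-0.2)·Cov(S_1,S_2)
= 0.36·4 + 0.04·10 + 0.24·1.56 = 2.2144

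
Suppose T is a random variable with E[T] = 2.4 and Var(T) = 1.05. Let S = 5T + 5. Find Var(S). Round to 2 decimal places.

26.25

Var(5T + 5) = (5)²·Var(T) = 25·1.05 = 26.25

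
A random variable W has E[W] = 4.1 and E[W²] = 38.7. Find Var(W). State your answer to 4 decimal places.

Var(W) = 38.7 − (4.1)² = 21.89

21.8900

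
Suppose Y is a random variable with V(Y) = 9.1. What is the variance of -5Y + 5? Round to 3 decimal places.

V(-5Y + 5) = (-5)²·V(Y) = 25·9.1 = 227.5

227.500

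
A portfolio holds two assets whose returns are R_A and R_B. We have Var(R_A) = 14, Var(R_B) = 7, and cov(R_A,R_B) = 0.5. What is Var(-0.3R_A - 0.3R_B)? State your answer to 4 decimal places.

1.9800

Var(-0.3R_A - 0.3R_B) = (-0.3)²·Var(R_A) + (-0.3)²·Var(R_B) + 2·(-0.3)·(-0.3)·cov(R_A,R_B)
= 0.09·14 + 0.09·7 + 0.18·0.5 = 1.98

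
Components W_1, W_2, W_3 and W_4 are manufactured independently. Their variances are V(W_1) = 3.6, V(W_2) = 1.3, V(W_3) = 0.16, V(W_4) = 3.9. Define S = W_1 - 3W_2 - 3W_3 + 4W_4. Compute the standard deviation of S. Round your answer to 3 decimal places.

By independence, V(S) = (1)²V(W_1) + (-3)²V(W_2) + (-3)²V(W_3) + (4)²V(W_4)
= (1)²·3.6 + (-3)²·1.3 + (-3)²·0.16 + (4)²·3.9 = 79.14
SD(S) = √79.14 ≈ 8.896

8.896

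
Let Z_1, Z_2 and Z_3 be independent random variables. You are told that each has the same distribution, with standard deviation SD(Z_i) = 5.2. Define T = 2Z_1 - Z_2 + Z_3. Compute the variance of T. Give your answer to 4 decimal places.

162.2400

Var(Z_i) = (5.2)² = 27.04
By independence, Var(T) = (2)²Var(Z_1) + (-1)²Var(Z_2) + (1)²Var(Z_3)
= (2)²·27.04 + (-1)²·27.04 + (1)²·27.04 = 162.24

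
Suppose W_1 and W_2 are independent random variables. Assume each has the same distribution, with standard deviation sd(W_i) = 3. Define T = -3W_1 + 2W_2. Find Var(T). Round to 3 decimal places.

Var(W_i) = (3)² = 9
By independence, Var(T) = (-3)²Var(W_1) + (2)²Var(W_2)
= (-3)²·9 + (2)²·9 = 117

117.000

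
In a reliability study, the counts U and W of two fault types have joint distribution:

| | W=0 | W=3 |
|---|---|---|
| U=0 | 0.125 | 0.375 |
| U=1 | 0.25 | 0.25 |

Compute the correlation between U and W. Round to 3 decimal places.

-0.258

E[U] = 0.5,  E[W] = 1.875
E[UW] = 0.75
cov(U,W) = E[UW] − E[U]E[W] = 0.75 − (0.5)(1.875) = -0.1875
Var(U) = 0.25,  Var(W) = 2.109375
ρ = -0.1875 / √(0.25·2.109375) ≈ -0.258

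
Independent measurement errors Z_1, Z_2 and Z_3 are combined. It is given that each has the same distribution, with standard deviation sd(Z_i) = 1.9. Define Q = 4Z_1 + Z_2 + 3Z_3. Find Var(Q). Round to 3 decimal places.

93.860

Var(Z_i) = (1.9)² = 3.61
By independence, Var(Q) = (4)²Var(Z_1) + (1)²Var(Z_2) + (3)²Var(Z_3)
= (4)²·3.61 + (1)²·3.61 + (3)²·3.61 = 93.86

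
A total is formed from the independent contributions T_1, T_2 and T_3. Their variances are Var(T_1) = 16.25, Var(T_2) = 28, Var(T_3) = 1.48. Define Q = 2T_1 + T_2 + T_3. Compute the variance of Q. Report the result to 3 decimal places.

By independence, Var(Q) = (2)²Var(T_1) + (1)²Var(T_2) + (1)²Var(T_3)
= (2)²·16.25 + (1)²·28 + (1)²·1.48 = 94.48

94.480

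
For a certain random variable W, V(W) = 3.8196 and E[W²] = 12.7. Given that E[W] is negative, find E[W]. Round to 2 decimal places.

-2.98

(E[W])² = E[W²] − V(W) = 12.7 − 3.8196 = 8.8804
E[W] = −√8.8804 = -2.98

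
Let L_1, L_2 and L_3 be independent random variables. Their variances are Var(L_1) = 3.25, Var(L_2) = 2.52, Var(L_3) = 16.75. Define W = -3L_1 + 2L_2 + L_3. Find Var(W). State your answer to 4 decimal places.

By independence, Var(W) = (-3)²Var(L_1) + (2)²Var(L_2) + (1)²Var(L_3)
= (-3)²·3.25 + (2)²·2.52 + (1)²·16.75 = 56.08

56.0800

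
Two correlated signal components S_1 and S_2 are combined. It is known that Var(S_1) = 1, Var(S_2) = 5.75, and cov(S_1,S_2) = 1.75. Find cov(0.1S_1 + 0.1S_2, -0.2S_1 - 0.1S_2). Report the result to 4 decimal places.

cov(0.1S_1 + 0.1S_2, -0.2S_1 - 0.1S_2) = (0.1)(-0.2)Var(S_1) + (0.1)(-0.1)Var(S_2) + [(0.1)(-0.1) + (0.1)(-0.2)]cov(S_1,S_2)
= -0.02·1 + -0.01·5.75 + -0.03·1.75 = -0.13

-0.1300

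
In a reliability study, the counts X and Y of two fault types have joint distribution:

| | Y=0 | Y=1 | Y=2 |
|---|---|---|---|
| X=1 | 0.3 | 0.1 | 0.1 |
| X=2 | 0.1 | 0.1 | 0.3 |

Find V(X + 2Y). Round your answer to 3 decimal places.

E[X] = 1.5,  E[Y] = 1,  E[XY] = 1.7
V(X) = 2.5 − (1.5)² = 0.25;  V(Y) = 1.8 − (1)² = 0.8
cov(X,Y) = 1.7 − (1.5)(1) = 0.2
V(X + 2Y) = (1)²·0.25 + (2)²·0.8 + 2·(1)·(2)·0.2 = 4.25

4.250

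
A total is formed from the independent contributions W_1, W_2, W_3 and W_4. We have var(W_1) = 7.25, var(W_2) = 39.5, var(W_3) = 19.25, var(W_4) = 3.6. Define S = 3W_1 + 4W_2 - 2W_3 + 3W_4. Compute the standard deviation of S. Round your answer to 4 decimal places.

By independence, var(S) = (3)²var(W_1) + (4)²var(W_2) + (-2)²var(W_3) + (3)²var(W_4)
= (3)²·7.25 + (4)²·39.5 + (-2)²·19.25 + (3)²·3.6 = 806.65
σ(S) = √806.65 ≈ 28.4016

28.4016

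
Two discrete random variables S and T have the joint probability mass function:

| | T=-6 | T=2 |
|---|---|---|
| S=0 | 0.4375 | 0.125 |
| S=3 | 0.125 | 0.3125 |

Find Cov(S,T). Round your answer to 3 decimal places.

2.906

E[S] = 1.3125,  E[T] = -2.5
E[ST] = -0.375
Cov(S,T) = E[ST] − E[S]E[T] = -0.375 − (1.3125)(-2.5) = 2.90625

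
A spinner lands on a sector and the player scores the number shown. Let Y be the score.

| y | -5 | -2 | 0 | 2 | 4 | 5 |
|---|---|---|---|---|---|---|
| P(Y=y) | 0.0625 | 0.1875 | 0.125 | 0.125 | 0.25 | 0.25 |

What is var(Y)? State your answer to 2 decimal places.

E[Y] = (-5)(0.0625) + (-2)(0.1875) + (0)(0.125) + (2)(0.125) + (4)(0.25) + (5)(0.25) = 1.8125
E[Y²] = (-5)²(0.0625) + (-2)²(0.1875) + (0)²(0.125) + (2)²(0.125) + (4)²(0.25) + (5)²(0.25) = 13.0625
var(Y) = E[Y²] − (E[Y])² = 13.0625 − (1.8125)² = 9.77734375

9.78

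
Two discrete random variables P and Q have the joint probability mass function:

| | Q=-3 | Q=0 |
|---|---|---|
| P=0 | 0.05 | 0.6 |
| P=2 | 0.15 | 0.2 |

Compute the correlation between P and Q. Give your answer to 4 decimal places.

E[P] = 0.7,  E[Q] = -0.6
E[PQ] = -0.9
Cov(P,Q) = E[PQ] − E[P]E[Q] = -0.9 − (0.7)(-0.6) = -0.48
V(P) = 0.91,  V(Q) = 1.44
ρ = -0.48 / √(0.91·1.44) ≈ -0.4193

-0.4193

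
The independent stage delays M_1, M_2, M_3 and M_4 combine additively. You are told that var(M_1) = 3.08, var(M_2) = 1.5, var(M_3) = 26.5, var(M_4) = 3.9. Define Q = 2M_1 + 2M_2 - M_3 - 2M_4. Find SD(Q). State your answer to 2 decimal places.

7.77

By independence, var(Q) = (2)²var(M_1) + (2)²var(M_2) + (-1)²var(M_3) + (-2)²var(M_4)
= (2)²·3.08 + (2)²·1.5 + (-1)²·26.5 + (-2)²·3.9 = 60.42
SD(Q) = √60.42 ≈ 7.77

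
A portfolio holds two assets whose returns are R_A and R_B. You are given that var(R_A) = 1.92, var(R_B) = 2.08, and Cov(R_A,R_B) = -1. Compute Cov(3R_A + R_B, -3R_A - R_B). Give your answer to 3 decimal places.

-13.360

Cov(3R_A + R_B, -3R_A - R_B) = (3)(-3)var(R_A) + (1)(-1)var(R_B) + [(3)(-1) + (1)(-3)]Cov(R_A,R_B)
= -9·1.92 + -1·2.08 + -6·-1 = -13.36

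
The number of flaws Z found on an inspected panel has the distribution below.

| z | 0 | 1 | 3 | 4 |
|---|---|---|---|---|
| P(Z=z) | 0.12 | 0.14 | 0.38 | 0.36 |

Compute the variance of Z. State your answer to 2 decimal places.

E[Z] = (0)(0.12) + (1)(0.14) + (3)(0.38) + (4)(0.36) = 2.72
E[Z²] = (0)²(0.12) + (1)²(0.14) + (3)²(0.38) + (4)²(0.36) = 9.32
V(Z) = E[Z²] − (E[Z])² = 9.32 − (2.72)² = 1.9216

1.92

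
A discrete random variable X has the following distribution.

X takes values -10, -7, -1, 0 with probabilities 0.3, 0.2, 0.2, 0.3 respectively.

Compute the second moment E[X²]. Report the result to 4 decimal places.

E[X²] = (-10)²(0.3) + (-7)²(0.2) + (-1)²(0.2) + (0)²(0.3) = 40

40.0000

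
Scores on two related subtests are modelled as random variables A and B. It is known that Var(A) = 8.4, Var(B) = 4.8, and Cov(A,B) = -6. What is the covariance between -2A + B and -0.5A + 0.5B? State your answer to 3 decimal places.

19.800

Cov(-2A + B, -0.5A + 0.5B) = (-2)(-0.5)Var(A) + (1)(0.5)Var(B) + [(-2)(0.5) + (1)(-0.5)]Cov(A,B)
= 1·8.4 + 0.5·4.8 + -1.5·-6 = 19.8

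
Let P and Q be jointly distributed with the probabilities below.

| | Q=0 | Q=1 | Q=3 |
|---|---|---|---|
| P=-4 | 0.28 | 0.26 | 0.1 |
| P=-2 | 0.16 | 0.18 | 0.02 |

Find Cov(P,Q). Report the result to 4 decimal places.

E[P] = -3.28,  E[Q] = 0.8
E[PQ] = -2.72
Cov(P,Q) = E[PQ] − E[P]E[Q] = -2.72 − (-3.28)(0.8) = -0.096

-0.0960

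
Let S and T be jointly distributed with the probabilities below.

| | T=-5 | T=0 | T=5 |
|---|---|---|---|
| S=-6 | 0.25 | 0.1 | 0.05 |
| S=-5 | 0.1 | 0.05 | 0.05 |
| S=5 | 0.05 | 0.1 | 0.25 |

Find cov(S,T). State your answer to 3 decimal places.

E[S] = -1.4,  E[T] = -0.25
E[ST] = 12.25
cov(S,T) = E[ST] − E[S]E[T] = 12.25 − (-1.4)(-0.25) = 11.9

11.900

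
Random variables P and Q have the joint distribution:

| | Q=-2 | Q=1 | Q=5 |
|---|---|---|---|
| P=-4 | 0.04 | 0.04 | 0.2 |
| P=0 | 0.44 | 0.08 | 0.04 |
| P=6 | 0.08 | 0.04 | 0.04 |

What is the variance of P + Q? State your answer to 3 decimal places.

E[P] = -0.16,  E[Q] = 0.44,  E[PQ] = -3.36
V(P) = 10.24 − (-0.16)² = 10.2144;  V(Q) = 9.4 − (0.44)² = 9.2064
Cov(P,Q) = -3.36 − (-0.16)(0.44) = -3.2896
V(P + Q) = (1)²·10.2144 + (1)²·9.2064 + 2·(1)·(1)·-3.2896 = 12.8416

12.842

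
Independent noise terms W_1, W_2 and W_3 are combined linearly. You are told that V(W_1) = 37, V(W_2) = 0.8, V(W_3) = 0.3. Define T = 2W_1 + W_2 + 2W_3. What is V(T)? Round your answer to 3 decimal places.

150.000

By independence, V(T) = (2)²V(W_1) + (1)²V(W_2) + (2)²V(W_3)
= (2)²·37 + (1)²·0.8 + (2)²·0.3 = 150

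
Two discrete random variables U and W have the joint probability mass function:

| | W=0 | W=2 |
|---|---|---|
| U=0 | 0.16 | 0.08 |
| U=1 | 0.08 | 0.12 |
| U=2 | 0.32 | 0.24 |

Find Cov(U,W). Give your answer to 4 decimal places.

E[U] = 1.32,  E[W] = 0.88
E[UW] = 1.2
Cov(U,W) = E[UW] − E[U]E[W] = 1.2 − (1.32)(0.88) = 0.0384

0.0384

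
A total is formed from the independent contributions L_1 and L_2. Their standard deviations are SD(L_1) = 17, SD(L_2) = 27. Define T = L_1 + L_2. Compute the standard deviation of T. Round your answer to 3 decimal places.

31.906

Var(L_1) = 289, Var(L_2) = 729
By independence, Var(T) = (1)²Var(L_1) + (1)²Var(L_2)
= (1)²·289 + (1)²·729 = 1018
SD(T) = √1018 ≈ 31.906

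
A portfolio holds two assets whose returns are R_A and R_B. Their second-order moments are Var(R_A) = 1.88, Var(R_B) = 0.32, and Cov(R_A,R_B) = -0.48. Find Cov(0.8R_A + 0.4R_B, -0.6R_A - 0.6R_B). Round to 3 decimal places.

-0.634

Cov(0.8R_A + 0.4R_B, -0.6R_A - 0.6R_B) = (0.8)(-0.6)Var(R_A) + (0.4)(-0.6)Var(R_B) + [(0.8)(-0.6) + (0.4)(-0.6)]Cov(R_A,R_B)
= -0.48·1.88 + -0.24·0.32 + -0.72·-0.48 = -0.6336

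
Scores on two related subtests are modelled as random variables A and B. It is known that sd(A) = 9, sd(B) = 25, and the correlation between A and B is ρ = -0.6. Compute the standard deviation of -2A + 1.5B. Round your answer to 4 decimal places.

V(A) = (9)² = 81;  V(B) = (25)² = 625
cov(A,B) = ρ·sd(A)·sd(B) = -0.6·9·25 = -135
V(-2A + 1.5B) = (-2)²·V(A) + (1.5)²·V(B) + 2·(-2)·(1.5)·cov(A,B)
= 4·81 + 2.25·625 + -6·-135 = 2540.25
sd(-2A + 1.5B) = √2540.25 ≈ 50.4009

50.4009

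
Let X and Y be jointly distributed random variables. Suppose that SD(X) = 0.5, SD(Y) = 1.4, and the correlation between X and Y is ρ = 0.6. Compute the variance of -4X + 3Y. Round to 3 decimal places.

var(X) = (0.5)² = 0.25;  var(Y) = (1.4)² = 1.96
cov(X,Y) = ρ·SD(X)·SD(Y) = 0.6·0.5·1.4 = 0.42
var(-4X + 3Y) = (-4)²·var(X) + (3)²·var(Y) + 2·(-4)·(3)·cov(X,Y)
= 16·0.25 + 9·1.96 + -24·0.42 = 11.56

11.560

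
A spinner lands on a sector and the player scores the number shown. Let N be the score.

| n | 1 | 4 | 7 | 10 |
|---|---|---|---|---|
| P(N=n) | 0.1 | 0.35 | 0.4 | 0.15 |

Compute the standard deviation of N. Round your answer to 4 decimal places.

E[N] = (1)(0.1) + (4)(0.35) + (7)(0.4) + (10)(0.15) = 5.8
E[N²] = (1)²(0.1) + (4)²(0.35) + (7)²(0.4) + (10)²(0.15) = 40.3
V(N) = E[N²] − (E[N])² = 40.3 − (5.8)² = 6.66
SD(N) = √6.66 ≈ 2.5807

2.5807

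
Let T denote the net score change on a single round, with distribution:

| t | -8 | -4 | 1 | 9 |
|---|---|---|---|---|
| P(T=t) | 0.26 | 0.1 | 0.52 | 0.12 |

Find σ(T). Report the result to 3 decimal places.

E[T] = (-8)(0.26) + (-4)(0.1) + (1)(0.52) + (9)(0.12) = -0.88
E[T²] = (-8)²(0.26) + (-4)²(0.1) + (1)²(0.52) + (9)²(0.12) = 28.48
var(T) = E[T²] − (E[T])² = 28.48 − (-0.88)² = 27.7056
σ(T) = √27.7056 ≈ 5.264

5.264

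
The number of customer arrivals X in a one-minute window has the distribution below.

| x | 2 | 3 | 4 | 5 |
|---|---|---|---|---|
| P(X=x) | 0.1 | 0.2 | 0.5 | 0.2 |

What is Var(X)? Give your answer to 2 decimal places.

0.76

E[X] = (2)(0.1) + (3)(0.2) + (4)(0.5) + (5)(0.2) = 3.8
E[X²] = (2)²(0.1) + (3)²(0.2) + (4)²(0.5) + (5)²(0.2) = 15.2
Var(X) = E[X²] − (E[X])² = 15.2 − (3.8)² = 0.76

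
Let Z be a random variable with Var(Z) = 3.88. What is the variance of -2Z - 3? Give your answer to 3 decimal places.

15.520

Var(-2Z - 3) = (-2)²·Var(Z) = 4·3.88 = 15.52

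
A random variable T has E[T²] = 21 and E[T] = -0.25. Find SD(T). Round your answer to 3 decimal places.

Var(T) = 21 − (-0.25)² = 20.9375
SD(T) = √20.9375 ≈ 4.576

4.576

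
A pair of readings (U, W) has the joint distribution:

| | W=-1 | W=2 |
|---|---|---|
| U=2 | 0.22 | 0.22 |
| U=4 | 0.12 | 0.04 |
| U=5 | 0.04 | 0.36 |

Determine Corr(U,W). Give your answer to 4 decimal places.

E[U] = 3.52,  E[W] = 0.86
E[UW] = 3.68
Cov(U,W) = E[UW] − E[U]E[W] = 3.68 − (3.52)(0.86) = 0.6528
Var(U) = 1.9296,  Var(W) = 2.1204
ρ = 0.6528 / √(1.9296·2.1204) ≈ 0.3227

0.3227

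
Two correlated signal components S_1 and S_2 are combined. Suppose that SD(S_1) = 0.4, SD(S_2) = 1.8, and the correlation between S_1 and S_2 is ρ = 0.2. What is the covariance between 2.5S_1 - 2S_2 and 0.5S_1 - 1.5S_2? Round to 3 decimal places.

Var(S_1) = (0.4)² = 0.16;  Var(S_2) = (1.8)² = 3.24
Cov(S_1,S_2) = ρ·SD(S_1)·SD(S_2) = 0.2·0.4·1.8 = 0.144
Cov(2.5S_1 - 2S_2, 0.5S_1 - 1.5S_2) = (2.5)(0.5)Var(S_1) + (-2)(-1.5)Var(S_2) + [(2.5)(-1.5) + (-2)(0.5)]Cov(S_1,S_2)
= 1.25·0.16 + 3·3.24 + -4.75·0.144 = 9.236

9.236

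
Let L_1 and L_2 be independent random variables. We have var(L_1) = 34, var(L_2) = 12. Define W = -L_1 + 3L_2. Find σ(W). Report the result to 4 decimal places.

By independence, var(W) = (-1)²var(L_1) + (3)²var(L_2)
= (-1)²·34 + (3)²·12 = 142
σ(W) = √142 ≈ 11.9164

11.9164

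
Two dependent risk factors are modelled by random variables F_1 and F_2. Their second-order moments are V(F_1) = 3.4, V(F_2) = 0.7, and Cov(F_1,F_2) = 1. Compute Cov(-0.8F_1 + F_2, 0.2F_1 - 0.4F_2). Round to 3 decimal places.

-0.304

Cov(-0.8F_1 + F_2, 0.2F_1 - 0.4F_2) = (-0.8)(0.2)V(F_1) + (1)(-0.4)V(F_2) + [(-0.8)(-0.4) + (1)(0.2)]Cov(F_1,F_2)
= -0.16·3.4 + -0.4·0.7 + 0.52·1 = -0.304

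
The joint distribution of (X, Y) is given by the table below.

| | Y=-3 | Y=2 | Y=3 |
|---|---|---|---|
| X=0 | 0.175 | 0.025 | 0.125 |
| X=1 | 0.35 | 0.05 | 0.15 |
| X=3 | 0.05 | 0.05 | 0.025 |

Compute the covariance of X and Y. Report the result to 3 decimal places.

0.107

E[X] = 0.925,  E[Y] = -0.575
E[XY] = -0.425
cov(X,Y) = E[XY] − E[X]E[Y] = -0.425 − (0.925)(-0.575) = 0.106875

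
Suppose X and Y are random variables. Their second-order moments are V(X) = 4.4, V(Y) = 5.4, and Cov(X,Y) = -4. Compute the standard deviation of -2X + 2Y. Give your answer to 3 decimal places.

8.438

V(-2X + 2Y) = (-2)²·V(X) + (2)²·V(Y) + 2·(-2)·(2)·Cov(X,Y)
= 4·4.4 + 4·5.4 + -8·-4 = 71.2
sd(-2X + 2Y) = √71.2 ≈ 8.438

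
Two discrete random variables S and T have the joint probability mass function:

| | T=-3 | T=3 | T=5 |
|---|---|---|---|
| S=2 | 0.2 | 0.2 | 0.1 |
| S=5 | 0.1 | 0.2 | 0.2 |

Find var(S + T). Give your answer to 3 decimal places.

E[S] = 3.5,  E[T] = 1.8,  E[ST] = 7.5
var(S) = 14.5 − (3.5)² = 2.25;  var(T) = 13.8 − (1.8)² = 10.56
cov(S,T) = 7.5 − (3.5)(1.8) = 1.2
var(S + T) = (1)²·2.25 + (1)²·10.56 + 2·(1)·(1)·1.2 = 15.21

15.210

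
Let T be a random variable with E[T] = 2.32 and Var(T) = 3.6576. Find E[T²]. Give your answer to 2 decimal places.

9.04

E[T²] = Var(T) + (E[T])² = 3.6576 + (2.32)² = 9.04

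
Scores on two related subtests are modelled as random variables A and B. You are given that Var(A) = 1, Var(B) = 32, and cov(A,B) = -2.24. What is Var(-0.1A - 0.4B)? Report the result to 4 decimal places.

4.9508

Var(-0.1A - 0.4B) = (-0.1)²·Var(A) + (-0.4)²·Var(B) + 2·(-0.1)·(-0.4)·cov(A,B)
= 0.01·1 + 0.16·32 + 0.08·-2.24 = 4.9508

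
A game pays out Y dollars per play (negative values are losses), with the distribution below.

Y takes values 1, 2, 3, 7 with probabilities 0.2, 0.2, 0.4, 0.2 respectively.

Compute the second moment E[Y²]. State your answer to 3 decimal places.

14.400

E[Y²] = (1)²(0.2) + (2)²(0.2) + (3)²(0.4) + (7)²(0.2) = 14.4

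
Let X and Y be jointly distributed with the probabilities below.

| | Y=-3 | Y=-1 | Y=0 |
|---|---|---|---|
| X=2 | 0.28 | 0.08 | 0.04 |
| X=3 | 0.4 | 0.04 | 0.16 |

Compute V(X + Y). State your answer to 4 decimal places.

E[X] = 2.6,  E[Y] = -2.16,  E[XY] = -5.56
V(X) = 7 − (2.6)² = 0.24;  V(Y) = 6.24 − (-2.16)² = 1.5744
cov(X,Y) = -5.56 − (2.6)(-2.16) = 0.056
V(X + Y) = (1)²·0.24 + (1)²·1.5744 + 2·(1)·(1)·0.056 = 1.9264

1.9264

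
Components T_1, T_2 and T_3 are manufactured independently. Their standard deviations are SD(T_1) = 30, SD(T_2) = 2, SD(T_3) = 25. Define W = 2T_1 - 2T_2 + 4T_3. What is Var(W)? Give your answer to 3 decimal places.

Var(T_1) = 900, Var(T_2) = 4, Var(T_3) = 625
By independence, Var(W) = (2)²Var(T_1) + (-2)²Var(T_2) + (4)²Var(T_3)
= (2)²·900 + (-2)²·4 + (4)²·625 = 13616

13616.000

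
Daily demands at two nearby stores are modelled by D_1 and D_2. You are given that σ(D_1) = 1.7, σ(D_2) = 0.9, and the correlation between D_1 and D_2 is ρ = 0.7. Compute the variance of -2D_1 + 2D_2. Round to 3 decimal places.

6.232

Var(D_1) = (1.7)² = 2.89;  Var(D_2) = (0.9)² = 0.81
Cov(D_1,D_2) = ρ·σ(D_1)·σ(D_2) = 0.7·1.7·0.9 = 1.071
Var(-2D_1 + 2D_2) = (-2)²·Var(D_1) + (2)²·Var(D_2) + 2·(-2)·(2)·Cov(D_1,D_2)
= 4·2.89 + 4·0.81 + -8·1.071 = 6.232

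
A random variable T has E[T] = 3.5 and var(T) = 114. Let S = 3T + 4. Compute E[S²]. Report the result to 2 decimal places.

E[3T + 4] = 3·3.5 + 4 = 14.5
var(3T + 4) = (3)²·114 = 1026
E[S²] = var(S) + (E[S])² = 1026 + (14.5)² = 1236.25

1236.25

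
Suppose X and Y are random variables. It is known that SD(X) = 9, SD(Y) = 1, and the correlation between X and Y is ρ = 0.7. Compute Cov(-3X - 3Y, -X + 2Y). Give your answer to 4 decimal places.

var(X) = (9)² = 81;  var(Y) = (1)² = 1
Cov(X,Y) = ρ·SD(X)·SD(Y) = 0.7·9·1 = 6.3
Cov(-3X - 3Y, -X + 2Y) = (-3)(-1)var(X) + (-3)(2)var(Y) + [(-3)(2) + (-3)(-1)]Cov(X,Y)
= 3·81 + -6·1 + -3·6.3 = 218.1

218.1000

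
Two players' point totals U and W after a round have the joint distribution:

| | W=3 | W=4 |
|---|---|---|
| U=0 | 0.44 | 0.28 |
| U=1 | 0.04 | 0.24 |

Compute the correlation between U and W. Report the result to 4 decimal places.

0.4208

E[U] = 0.28,  E[W] = 3.52
E[UW] = 1.08
Cov(U,W) = E[UW] − E[U]E[W] = 1.08 − (0.28)(3.52) = 0.0944
Var(U) = 0.2016,  Var(W) = 0.2496
ρ = 0.0944 / √(0.2016·0.2496) ≈ 0.4208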